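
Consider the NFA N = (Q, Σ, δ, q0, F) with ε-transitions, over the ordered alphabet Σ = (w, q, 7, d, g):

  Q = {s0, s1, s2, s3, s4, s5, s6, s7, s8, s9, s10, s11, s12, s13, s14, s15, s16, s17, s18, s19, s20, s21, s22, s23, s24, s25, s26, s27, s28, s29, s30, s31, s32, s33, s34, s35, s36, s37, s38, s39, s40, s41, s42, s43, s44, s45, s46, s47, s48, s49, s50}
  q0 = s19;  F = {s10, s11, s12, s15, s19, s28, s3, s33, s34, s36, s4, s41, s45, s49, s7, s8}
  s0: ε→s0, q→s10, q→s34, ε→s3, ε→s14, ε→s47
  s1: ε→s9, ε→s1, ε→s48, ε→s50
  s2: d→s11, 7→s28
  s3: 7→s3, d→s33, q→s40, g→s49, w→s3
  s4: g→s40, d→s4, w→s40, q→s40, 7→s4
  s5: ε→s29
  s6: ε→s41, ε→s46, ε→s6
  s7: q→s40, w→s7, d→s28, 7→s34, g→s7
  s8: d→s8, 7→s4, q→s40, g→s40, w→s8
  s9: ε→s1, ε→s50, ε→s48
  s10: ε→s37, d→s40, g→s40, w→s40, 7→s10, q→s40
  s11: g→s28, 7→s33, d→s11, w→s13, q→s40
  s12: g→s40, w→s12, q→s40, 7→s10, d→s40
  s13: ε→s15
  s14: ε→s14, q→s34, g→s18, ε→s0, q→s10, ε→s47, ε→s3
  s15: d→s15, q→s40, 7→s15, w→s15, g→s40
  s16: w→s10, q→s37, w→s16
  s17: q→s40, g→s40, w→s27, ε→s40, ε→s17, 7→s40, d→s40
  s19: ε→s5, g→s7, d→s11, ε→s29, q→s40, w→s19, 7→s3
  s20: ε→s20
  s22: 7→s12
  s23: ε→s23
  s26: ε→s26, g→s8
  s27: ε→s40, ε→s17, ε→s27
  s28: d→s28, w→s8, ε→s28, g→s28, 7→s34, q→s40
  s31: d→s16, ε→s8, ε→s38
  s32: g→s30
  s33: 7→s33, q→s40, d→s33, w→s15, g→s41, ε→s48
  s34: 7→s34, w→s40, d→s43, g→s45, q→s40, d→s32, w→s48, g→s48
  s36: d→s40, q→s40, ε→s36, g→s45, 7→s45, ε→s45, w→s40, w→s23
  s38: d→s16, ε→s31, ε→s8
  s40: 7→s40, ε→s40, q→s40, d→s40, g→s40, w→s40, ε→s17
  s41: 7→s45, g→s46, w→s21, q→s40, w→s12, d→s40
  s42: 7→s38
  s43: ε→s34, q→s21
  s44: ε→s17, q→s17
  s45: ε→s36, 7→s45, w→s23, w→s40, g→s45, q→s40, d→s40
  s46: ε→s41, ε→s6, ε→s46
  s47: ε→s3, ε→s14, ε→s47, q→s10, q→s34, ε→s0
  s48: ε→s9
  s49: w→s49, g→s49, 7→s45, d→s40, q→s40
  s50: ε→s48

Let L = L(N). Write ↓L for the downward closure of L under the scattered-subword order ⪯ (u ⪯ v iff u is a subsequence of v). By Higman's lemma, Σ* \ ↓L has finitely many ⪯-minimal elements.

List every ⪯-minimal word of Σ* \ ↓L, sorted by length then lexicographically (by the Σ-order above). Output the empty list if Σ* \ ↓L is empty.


|Q|=51, |F|=16, |δ|=169 (53 ε).
min D↑ (16 st, q0=0, F={1}): 0:w→0,q→1,7→2,d→3,g→4 1:w→1,q→1,7→1,d→1,g→1 2:w→2,q→1,7→2,d→5,g→6 3:w→7,q→1,7→5,d→3,g→8 4:w→4,q→1,7→9,d→8,g→4 5:w→7,q→1,7→5,d→5,g→10 6:w→6,q→1,7→11,d→1,g→6 7:w→7,q→1,7→7,d→7,g→1 8:w→12,q→1,7→9,d→8,g→8 9:w→1,q→1,7→9,d→9,g→11 10:w→13,q→1,7→11,d→1,g→10 11:w→1,q→1,7→11,d→1,g→11 12:w→12,q→1,7→14,d→12,g→1 13:w→13,q→1,7→15,d→1,g→1 14:w→1,q→1,7→14,d→14,g→1 15:w→1,q→1,7→15,d→1,g→1 [Hopcroft].
'q': N↓-sim [34, 4] end={s17,s21,s27,s40} — reject; 1/1 del acc.
'7gd': run [34, 26, 19, 3] end={s17,s27,s40} rej; 3/3 single-dels accept.
'dwg': run [34, 28, 16, 3] end={s17,s27,s40} — reject; 3/3 deletions ∈↓L.
'g7w': run [34, 26, 18, 8] end={s1,s17,s23,s27,s40,s48,s50,s9} rej; 3/3 del acc.
4 minimals (antichain).

Antichain: [q, 7gd, dwg, g7w].


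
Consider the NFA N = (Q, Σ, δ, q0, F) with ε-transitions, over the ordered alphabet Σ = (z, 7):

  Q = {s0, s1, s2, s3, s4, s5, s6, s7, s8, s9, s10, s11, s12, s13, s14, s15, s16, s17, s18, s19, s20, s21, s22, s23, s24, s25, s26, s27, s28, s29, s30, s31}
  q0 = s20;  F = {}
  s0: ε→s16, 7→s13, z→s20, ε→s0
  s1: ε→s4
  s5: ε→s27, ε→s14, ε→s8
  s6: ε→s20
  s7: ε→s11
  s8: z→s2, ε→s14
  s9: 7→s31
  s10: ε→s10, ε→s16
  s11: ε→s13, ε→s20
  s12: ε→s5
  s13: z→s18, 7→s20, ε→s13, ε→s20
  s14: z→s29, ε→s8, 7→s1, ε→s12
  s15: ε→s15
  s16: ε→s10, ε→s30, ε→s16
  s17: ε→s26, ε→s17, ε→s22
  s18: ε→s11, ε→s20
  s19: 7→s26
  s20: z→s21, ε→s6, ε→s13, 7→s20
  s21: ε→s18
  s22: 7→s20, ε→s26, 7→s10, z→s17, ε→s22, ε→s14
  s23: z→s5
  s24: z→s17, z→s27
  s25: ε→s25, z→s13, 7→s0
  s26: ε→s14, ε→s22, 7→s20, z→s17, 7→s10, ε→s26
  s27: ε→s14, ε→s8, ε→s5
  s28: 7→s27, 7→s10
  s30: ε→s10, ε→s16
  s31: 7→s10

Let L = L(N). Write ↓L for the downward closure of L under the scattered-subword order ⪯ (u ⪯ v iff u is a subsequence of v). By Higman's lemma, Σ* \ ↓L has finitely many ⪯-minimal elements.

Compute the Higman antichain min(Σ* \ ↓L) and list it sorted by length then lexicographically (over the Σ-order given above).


A = [ε].

|Q|=32, |F|=0, |δ|=67 (42 ε).
min D↑ (1 st, q0=0, F={0}): 0:z→0,7→0 [Hopcroft].
ε ∈ L(D↑) ⇒ ↓L = ∅.


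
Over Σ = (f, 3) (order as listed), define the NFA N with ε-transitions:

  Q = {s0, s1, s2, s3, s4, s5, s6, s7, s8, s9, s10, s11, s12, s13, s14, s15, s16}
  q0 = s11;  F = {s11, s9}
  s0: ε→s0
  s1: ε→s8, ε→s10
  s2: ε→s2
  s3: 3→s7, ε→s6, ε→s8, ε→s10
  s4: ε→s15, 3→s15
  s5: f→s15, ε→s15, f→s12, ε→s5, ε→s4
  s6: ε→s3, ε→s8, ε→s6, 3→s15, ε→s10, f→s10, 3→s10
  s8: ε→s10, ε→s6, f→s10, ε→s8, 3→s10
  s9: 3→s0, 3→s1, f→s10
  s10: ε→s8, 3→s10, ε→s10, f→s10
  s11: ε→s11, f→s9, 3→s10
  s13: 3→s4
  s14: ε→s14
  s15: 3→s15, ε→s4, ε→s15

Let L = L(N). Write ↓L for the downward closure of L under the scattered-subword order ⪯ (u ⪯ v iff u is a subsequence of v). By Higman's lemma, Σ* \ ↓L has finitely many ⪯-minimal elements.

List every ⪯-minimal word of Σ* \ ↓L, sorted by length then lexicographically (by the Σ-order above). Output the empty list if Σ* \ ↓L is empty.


A = [3, ff].

|Q|=17, |F|=2, |δ|=42 (24 ε).
min D↑ (3 st, q0=0, F={2}): 0:f→1,3→2 1:f→2,3→2 2:f→2,3→2.
'3': run [11, 9] end={s0,s1,s10,s15,s3,s4,s6,s7,s8} — reject; 1/1 del acc.
'ff': |S_i|=[11, 10, 7] end={s10,s15,s3,s4,s6,s7,s8} ∉↓L; 2/2 del acc.
2 words, ⪯-incomp.


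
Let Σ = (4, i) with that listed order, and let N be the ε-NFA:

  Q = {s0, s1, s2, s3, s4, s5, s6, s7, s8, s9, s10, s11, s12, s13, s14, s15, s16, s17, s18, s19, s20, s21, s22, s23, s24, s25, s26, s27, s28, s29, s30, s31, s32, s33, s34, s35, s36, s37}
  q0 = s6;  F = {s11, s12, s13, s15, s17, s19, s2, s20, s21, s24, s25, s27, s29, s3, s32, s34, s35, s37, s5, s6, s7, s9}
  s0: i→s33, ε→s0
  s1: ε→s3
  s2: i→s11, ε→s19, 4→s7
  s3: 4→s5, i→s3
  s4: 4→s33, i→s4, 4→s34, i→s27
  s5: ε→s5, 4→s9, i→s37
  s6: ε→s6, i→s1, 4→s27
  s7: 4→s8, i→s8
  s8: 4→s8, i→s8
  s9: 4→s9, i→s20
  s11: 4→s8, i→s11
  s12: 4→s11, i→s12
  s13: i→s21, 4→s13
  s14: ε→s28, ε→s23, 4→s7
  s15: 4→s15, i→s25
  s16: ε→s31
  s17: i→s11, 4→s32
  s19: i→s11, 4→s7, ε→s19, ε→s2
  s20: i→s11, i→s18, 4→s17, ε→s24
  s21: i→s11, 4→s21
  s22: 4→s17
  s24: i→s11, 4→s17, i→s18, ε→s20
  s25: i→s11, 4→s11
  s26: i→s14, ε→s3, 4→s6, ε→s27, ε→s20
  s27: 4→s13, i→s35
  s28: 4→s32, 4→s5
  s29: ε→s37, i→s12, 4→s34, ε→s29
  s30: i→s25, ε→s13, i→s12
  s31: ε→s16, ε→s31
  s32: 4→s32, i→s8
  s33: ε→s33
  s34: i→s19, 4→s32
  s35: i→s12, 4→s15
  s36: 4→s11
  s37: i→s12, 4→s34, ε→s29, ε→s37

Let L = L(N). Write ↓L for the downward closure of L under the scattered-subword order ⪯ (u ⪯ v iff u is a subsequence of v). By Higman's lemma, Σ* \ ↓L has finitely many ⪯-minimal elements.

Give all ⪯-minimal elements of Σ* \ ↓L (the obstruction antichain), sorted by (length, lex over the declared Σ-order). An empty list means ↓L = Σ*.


|Q|=38, |F|=22, |δ|=85 (23 ε).
min D↑ (20 st, q0=0, F={15}): 0:4→1,i→2 1:4→3,i→4 2:4→5,i→2 3:4→3,i→6 4:4→7,i→8 5:4→9,i→10 6:4→6,i→11 7:4→7,i→12 8:4→11,i→8 9:4→9,i→13 10:4→14,i→8 11:4→15,i→11 12:4→11,i→11 13:4→16,i→11 14:4→17,i→18 15:4→15,i→15 16:4→17,i→11 17:4→17,i→15 18:4→19,i→11 19:4→15,i→15 [Hopcroft].
'44ii4': run [25, 22, 16, 12, 3, 1] end={s8} rej; 5/5 single-dels accept.
'4ii44': N↓-sim [25, 22, 18, 8, 3, 1] end={s8} ∉↓L; 5/5 single-dels accept.
'i4i44i': |S_i|=[25, 22, 19, 15, 8, 3, 1] end={s8} — reject; 6/6 single-dels accept.
3 obstructions.

min(Σ*\↓L) = [44ii4, 4ii44, i4i44i].


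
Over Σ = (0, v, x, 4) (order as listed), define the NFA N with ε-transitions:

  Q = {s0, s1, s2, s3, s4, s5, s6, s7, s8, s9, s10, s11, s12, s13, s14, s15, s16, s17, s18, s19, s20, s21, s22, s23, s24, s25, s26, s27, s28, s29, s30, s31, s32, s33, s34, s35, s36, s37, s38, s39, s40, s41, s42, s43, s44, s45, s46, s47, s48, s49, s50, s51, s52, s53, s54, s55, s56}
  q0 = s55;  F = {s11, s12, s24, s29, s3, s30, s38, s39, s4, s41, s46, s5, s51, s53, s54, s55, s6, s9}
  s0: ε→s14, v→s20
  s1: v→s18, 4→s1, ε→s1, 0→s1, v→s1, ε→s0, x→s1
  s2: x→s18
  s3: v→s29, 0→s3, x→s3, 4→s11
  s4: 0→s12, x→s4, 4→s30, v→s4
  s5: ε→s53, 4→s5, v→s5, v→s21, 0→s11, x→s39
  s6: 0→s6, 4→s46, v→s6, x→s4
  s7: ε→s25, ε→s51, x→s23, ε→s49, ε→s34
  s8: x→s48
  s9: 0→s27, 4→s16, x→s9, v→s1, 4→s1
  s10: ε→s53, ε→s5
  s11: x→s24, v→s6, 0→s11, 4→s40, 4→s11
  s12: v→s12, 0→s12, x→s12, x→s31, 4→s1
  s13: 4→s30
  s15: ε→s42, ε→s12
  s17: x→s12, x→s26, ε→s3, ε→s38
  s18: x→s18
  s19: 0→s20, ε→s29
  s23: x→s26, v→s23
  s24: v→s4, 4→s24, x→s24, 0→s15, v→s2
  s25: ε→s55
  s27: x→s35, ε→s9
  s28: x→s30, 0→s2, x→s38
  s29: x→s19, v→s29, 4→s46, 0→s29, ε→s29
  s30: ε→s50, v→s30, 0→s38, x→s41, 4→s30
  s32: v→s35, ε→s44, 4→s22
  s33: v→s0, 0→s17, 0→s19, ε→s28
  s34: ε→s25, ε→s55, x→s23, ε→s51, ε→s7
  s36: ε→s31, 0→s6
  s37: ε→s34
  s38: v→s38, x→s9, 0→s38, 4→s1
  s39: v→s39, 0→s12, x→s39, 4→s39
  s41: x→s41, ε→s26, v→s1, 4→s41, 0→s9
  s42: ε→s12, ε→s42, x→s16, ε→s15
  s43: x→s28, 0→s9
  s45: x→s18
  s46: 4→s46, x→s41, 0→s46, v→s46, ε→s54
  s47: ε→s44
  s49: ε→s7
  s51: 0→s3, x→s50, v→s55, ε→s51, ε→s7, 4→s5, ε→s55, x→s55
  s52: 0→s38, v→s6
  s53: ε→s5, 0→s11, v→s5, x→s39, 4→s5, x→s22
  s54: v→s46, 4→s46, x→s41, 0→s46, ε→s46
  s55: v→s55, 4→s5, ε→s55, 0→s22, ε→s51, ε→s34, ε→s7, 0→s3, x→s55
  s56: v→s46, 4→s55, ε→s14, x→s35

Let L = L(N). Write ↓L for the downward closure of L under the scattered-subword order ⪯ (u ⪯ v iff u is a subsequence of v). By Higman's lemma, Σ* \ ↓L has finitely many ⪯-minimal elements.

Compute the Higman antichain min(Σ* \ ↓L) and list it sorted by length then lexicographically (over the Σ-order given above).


|Q|=57, |F|=18, |δ|=160 (44 ε).
min D↑ (16 st, q0=0, F={12}): 0:0→1,v→0,x→0,4→2 1:0→1,v→3,x→1,4→4 2:0→4,v→2,x→5,4→2 3:0→3,v→3,x→3,4→6 4:0→4,v→7,x→8,4→4 5:0→9,v→5,x→5,4→5 6:0→6,v→6,x→10,4→6 7:0→7,v→7,x→11,4→6 8:0→9,v→11,x→8,4→8 9:0→9,v→9,x→9,4→12 10:0→13,v→12,x→10,4→10 11:0→9,v→11,x→11,4→14 12:0→12,v→12,x→12,4→12 13:0→13,v→12,x→13,4→12 14:0→15,v→14,x→10,4→14 15:0→15,v→15,x→13,4→12 [Hopcroft].
'4x04': run [41, 31, 23, 14, 6] end={s0,s1,s14,s16,s18,s20} rej; 4/4 single-dels accept.
'0v4xv': N↓-sim [41, 30, 23, 16, 11, 5] end={s0,s1,s14,s18,s20} rej; 5/5 deletions ∈↓L.
2 minimals (antichain).

A = [4x04, 0v4xv].


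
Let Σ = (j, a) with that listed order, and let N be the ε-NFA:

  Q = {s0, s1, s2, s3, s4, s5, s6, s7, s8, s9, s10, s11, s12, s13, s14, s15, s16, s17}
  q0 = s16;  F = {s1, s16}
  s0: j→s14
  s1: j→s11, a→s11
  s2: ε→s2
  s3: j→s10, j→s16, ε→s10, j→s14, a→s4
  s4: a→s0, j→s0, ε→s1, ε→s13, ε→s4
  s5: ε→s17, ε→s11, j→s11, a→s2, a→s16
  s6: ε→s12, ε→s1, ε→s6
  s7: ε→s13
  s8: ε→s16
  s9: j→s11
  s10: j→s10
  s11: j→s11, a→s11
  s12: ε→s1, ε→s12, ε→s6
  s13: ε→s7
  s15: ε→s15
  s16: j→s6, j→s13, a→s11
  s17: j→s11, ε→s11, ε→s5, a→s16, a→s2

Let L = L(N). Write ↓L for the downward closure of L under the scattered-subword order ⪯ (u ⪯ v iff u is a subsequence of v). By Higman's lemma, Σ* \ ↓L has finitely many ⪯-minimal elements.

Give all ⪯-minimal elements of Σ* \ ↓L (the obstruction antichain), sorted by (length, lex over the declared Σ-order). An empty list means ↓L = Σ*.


|Q|=18, |F|=2, |δ|=41 (19 ε).
min D↑ (3 st, q0=0, F={2}): 0:j→1,a→2 1:j→2,a→2 2:j→2,a→2 [Hopcroft].
'a': run [7, 1] end={s11} ∉↓L; 1/1 single-dels accept.
'jj': N↓-sim [7, 6, 1] end={s11} ∉↓L; 2/2 del acc.
2 minimals (antichain).

A = [a, jj].


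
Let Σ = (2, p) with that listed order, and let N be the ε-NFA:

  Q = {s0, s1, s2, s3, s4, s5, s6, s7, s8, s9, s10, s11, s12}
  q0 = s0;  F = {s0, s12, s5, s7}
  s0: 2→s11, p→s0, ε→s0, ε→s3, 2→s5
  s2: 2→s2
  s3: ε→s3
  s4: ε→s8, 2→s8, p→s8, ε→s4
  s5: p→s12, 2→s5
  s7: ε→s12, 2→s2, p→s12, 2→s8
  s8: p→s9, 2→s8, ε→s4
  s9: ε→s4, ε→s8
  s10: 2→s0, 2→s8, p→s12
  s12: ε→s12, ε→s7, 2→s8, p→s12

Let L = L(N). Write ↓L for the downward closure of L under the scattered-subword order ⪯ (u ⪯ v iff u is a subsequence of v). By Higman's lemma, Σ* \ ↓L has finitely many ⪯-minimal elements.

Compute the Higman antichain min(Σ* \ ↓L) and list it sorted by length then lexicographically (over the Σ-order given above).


Antichain: [2p2].

|Q|=13, |F|=4, |δ|=29 (11 ε).
min D↑ (4 st, q0=0, F={3}): 0:2→1,p→0 1:2→1,p→2 2:2→3,p→2 3:2→3,p→3 [Hopcroft].
'2p2': N↓-sim [10, 8, 6, 4] end={s2,s4,s8,s9} ∉↓L; 3/3 deletions ∈↓L.
1 words, ⪯-incomp.


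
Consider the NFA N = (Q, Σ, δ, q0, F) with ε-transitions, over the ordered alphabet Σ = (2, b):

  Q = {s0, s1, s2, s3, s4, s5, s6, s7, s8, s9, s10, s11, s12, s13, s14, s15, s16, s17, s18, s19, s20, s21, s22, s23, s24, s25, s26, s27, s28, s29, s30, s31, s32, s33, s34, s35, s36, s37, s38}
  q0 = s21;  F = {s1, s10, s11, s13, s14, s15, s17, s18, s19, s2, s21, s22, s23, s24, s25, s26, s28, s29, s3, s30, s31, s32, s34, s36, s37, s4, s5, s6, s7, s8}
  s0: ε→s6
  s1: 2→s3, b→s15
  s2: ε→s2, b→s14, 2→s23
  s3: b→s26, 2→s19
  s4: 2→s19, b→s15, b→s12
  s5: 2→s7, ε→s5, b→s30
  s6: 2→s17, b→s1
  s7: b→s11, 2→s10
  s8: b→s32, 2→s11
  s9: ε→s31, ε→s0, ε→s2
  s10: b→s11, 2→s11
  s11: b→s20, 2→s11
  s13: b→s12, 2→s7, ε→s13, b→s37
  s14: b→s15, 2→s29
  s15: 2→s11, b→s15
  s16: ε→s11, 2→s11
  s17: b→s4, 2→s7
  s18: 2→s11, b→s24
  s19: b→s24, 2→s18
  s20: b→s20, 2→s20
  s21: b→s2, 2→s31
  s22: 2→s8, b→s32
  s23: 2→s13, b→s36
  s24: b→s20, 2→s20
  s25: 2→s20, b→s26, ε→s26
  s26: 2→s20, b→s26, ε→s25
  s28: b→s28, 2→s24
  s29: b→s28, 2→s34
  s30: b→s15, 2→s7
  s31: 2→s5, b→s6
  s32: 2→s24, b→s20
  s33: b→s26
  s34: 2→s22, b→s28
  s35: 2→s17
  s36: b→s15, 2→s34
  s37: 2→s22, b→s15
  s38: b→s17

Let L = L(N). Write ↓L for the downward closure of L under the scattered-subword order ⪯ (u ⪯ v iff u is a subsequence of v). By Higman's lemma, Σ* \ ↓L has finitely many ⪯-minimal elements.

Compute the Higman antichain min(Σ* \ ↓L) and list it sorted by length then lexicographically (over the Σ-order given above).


A = [222bb, bbb2b, 22222b, 22bb2b, 2bb2b2, bb2b22].

|Q|=39, |F|=30, |δ|=78 (10 ε).
min D↑ (30 st, q0=0, F={22}): 0:2→1,b→2 1:2→3,b→4 2:2→5,b→6 3:2→7,b→8 4:2→9,b→10 5:2→11,b→12 6:2→13,b→14 7:2→15,b→16 8:2→7,b→14 9:2→7,b→17 10:2→18,b→14 11:2→7,b→19 12:2→20,b→14 13:2→20,b→21 14:2→16,b→14 15:2→16,b→16 16:2→16,b→22 17:2→23,b→14 18:2→23,b→24 19:2→25,b→14 20:2→25,b→21 21:2→26,b→21 22:2→22,b→22 23:2→27,b→26 24:2→22,b→24 25:2→28,b→29 26:2→22,b→22 27:2→16,b→26 28:2→16,b→29 29:2→26,b→22.
'222bb': |S_i|=[32, 29, 23, 10, 4, 1] end={s20} rej; 5/5 deletions ∈↓L.
'bbb2b': N↓-sim [32, 29, 21, 9, 3, 1] end={s20} ∉↓L; 5/5 del acc.
'22222b': N↓-sim [32, 29, 23, 10, 7, 3, 1] end={s20} rej; 6/6 single-dels accept.
'22bb2b': N↓-sim [32, 29, 23, 18, 9, 3, 1] end={s20} — reject; 6/6 del acc.
'2bb2b2': N↓-sim [32, 29, 24, 14, 8, 4, 1] end={s20} rej; 6/6 deletions ∈↓L.
'bb2b22': N↓-sim [32, 29, 21, 14, 6, 2, 1] end={s20} — reject; 6/6 single-dels accept.
6 minimals (antichain).


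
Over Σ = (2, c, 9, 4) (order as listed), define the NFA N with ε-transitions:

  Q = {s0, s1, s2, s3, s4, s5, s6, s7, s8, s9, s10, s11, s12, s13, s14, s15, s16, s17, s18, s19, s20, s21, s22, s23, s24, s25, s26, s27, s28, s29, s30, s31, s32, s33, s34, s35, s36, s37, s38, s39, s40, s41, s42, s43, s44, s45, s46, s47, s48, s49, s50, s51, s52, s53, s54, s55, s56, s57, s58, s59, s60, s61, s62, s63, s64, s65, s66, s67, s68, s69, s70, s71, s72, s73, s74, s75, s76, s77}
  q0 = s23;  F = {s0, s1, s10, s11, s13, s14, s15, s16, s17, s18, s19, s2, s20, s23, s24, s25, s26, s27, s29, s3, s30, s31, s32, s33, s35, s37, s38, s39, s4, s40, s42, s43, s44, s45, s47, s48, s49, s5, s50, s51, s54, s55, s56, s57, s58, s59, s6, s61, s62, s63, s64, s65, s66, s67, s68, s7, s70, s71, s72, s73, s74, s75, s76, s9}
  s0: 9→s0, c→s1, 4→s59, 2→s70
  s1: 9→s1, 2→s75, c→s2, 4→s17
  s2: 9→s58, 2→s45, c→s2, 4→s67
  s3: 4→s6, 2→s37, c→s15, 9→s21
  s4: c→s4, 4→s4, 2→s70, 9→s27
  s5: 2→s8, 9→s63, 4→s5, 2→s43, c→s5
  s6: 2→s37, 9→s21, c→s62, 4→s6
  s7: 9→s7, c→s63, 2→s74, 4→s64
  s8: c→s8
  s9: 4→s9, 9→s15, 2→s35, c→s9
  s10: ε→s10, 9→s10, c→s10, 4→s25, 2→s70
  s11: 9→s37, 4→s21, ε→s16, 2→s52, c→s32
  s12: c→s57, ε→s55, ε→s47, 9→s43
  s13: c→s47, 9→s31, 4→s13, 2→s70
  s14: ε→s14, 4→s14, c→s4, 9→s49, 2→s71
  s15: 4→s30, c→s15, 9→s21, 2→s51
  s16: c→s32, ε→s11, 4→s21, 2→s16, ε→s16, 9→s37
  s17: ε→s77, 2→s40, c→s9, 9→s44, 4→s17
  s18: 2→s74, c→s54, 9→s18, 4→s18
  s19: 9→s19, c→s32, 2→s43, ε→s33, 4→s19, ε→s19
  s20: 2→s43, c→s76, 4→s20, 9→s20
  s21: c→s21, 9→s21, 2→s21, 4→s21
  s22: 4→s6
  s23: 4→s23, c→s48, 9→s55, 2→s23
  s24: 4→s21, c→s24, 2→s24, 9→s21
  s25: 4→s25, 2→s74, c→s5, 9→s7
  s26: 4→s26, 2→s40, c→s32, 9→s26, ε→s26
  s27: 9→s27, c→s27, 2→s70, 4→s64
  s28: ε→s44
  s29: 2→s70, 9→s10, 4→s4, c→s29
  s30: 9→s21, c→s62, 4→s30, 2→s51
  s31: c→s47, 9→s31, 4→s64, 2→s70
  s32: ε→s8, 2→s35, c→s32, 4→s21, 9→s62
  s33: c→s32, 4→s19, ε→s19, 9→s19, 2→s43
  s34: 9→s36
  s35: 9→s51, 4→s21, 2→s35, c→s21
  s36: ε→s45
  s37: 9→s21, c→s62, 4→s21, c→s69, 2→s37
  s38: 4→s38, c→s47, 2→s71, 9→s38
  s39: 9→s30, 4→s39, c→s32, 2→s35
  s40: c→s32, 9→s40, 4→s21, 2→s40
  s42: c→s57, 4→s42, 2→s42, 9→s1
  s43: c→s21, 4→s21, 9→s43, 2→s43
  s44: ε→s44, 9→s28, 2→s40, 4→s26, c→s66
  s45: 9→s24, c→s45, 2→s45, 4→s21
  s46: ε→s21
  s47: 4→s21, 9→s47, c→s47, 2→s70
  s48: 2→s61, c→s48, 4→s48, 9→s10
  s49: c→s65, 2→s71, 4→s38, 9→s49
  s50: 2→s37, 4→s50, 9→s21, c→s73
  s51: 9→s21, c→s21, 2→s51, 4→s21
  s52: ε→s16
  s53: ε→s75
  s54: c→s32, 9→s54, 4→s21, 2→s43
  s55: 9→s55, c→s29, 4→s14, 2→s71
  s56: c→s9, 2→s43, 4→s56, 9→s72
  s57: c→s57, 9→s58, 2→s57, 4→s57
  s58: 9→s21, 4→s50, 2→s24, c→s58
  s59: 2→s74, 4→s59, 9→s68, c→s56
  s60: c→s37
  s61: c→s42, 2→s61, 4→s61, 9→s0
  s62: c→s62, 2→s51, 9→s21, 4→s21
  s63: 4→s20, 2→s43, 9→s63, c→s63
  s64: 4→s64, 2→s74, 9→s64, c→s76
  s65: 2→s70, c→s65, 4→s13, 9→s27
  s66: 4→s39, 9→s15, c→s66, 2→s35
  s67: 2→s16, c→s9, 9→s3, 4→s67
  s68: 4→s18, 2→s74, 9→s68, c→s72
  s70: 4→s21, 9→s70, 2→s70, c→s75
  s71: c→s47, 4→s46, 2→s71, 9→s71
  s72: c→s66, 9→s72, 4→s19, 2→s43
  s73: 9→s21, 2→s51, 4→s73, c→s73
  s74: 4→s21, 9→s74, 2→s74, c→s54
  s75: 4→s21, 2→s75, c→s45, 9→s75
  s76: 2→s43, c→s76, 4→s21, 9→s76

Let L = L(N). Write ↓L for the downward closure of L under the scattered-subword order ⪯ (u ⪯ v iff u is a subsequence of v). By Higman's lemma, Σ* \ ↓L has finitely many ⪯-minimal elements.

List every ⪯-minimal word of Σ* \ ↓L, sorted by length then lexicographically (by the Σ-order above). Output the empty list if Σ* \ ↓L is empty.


|Q|=78, |F|=64, |δ|=287 (19 ε).
min D↑ (63 st, q0=0, F={13}): 0:2→0,c→1,9→2,4→0 1:2→3,c→1,9→4,4→1 2:2→5,c→6,9→2,4→7 3:2→3,c→8,9→9,4→3 4:2→10,c→4,9→4,4→11 5:2→5,c→12,9→5,4→13 6:2→10,c→6,9→4,4→14 7:2→5,c→14,9→15,4→7 8:2→8,c→16,9→17,4→8 9:2→10,c→17,9→9,4→18 10:2→10,c→19,9→10,4→13 11:2→20,c→21,9→22,4→11 12:2→10,c→12,9→12,4→13 13:2→13,c→13,9→13,4→13 14:2→10,c→14,9→23,4→14 15:2→5,c→24,9→15,4→25 16:2→16,c→16,9→26,4→16 17:2→19,c→27,9→17,4→28 18:2→20,c→29,9→30,4→18 19:2→19,c→31,9→19,4→13 20:2→20,c→32,9→20,4→13 21:2→33,c→21,9→34,4→21 22:2→20,c→34,9→22,4→35 23:2→10,c→23,9→23,4→35 24:2→10,c→24,9→23,4→36 25:2→5,c→12,9→25,4→25 26:2→37,c→26,9→13,4→38 27:2→31,c→27,9→26,4→39 28:2→40,c→41,9→42,4→28 29:2→33,c→41,9→43,4→29 30:2→20,c→43,9→30,4→44 31:2→31,c→31,9→37,4→13 32:2→33,c→45,9→32,4→13 33:2→33,c→13,9→33,4→13 34:2→33,c→34,9→34,4→46 35:2→20,c→47,9→35,4→35 36:2→10,c→12,9→48,4→36 37:2→37,c→37,9→13,4→13 38:2→49,c→50,9→13,4→38 39:2→51,c→41,9→52,4→39 40:2→40,c→45,9→40,4→13 41:2→53,c→41,9→54,4→41 42:2→40,c→55,9→42,4→56 43:2→33,c→55,9→43,4→57 44:2→20,c→32,9→44,4→44 45:2→53,c→45,9→58,4→13 46:2→33,c→47,9→46,4→46 47:2→33,c→47,9→47,4→13 48:2→10,c→12,9→48,4→35 49:2→49,c→58,9→13,4→13 50:2→59,c→50,9→13,4→50 51:2→51,c→45,9→49,4→13 52:2→49,c→54,9→13,4→60 53:2→53,c→13,9→59,4→13 54:2→59,c→54,9→13,4→61 55:2→53,c→55,9→54,4→62 56:2→40,c→45,9→56,4→56 57:2→33,c→45,9→57,4→57 58:2→59,c→58,9→13,4→13 59:2→59,c→13,9→13,4→13 60:2→49,c→58,9→13,4→60 61:2→59,c→58,9→13,4→61 62:2→53,c→45,9→61,4→62 [Hopcroft].
'924': run [71, 66, 22, 2] end={s21,s46} — reject; 3/3 del acc.
'c2cc99': run [71, 64, 48, 41, 26, 13, 1] end={s21} ∉↓L; 6/6 single-dels accept.
'c94c2c': |S_i|=[71, 64, 56, 44, 23, 5, 2] end={s21,s8} rej; 6/6 single-dels accept.
'9494c4': |S_i|=[71, 66, 59, 44, 32, 15, 1] end={s21} ∉↓L; 6/6 single-dels accept.
4 minimals (antichain).

min(Σ*\↓L) = [924, c2cc99, c94c2c, 9494c4].


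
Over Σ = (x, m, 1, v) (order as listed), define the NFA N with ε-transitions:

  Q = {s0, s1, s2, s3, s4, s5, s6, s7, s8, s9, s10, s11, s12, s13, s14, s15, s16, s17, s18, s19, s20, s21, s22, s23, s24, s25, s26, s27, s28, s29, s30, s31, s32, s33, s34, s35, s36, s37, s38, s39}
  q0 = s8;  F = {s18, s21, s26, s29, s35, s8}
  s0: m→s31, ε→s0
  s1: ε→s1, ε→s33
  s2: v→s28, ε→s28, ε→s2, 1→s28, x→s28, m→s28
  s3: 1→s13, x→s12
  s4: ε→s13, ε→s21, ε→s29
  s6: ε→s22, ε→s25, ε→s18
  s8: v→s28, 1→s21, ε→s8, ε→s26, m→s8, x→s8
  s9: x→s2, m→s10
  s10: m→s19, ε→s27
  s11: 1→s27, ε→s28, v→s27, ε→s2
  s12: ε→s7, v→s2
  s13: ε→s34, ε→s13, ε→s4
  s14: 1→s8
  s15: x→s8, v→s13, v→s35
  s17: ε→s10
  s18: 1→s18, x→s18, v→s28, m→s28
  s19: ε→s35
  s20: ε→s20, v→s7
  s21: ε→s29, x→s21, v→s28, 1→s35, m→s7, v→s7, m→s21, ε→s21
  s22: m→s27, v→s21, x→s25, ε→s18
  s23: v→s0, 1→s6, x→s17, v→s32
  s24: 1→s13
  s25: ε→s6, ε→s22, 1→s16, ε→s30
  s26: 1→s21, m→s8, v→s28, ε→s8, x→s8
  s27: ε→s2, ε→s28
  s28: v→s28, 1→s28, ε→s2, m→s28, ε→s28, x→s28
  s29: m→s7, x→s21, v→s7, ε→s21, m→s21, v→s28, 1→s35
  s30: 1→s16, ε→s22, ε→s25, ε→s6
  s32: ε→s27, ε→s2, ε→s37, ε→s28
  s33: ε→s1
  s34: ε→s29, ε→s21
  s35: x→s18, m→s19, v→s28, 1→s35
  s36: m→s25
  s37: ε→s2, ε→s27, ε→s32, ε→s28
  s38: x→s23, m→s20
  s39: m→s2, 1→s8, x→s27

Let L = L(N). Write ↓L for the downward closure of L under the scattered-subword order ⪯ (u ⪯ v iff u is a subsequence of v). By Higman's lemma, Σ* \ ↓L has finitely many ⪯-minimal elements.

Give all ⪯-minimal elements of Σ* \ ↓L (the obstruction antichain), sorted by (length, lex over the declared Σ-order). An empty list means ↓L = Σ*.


A = [v, 11xm].

|Q|=40, |F|=6, |δ|=115 (49 ε).
min D↑ (5 st, q0=0, F={2}): 0:x→0,m→0,1→1,v→2 1:x→1,m→1,1→3,v→2 2:x→2,m→2,1→2,v→2 3:x→4,m→3,1→3,v→2 4:x→4,m→2,1→4,v→2 [Hopcroft].
'v': N↓-sim [10, 3] end={s2,s28,s7} — reject; 1/1 deletions ∈↓L.
'11xm': |S_i|=[10, 8, 5, 3, 2] end={s2,s28} — reject; 4/4 del acc.
2 words, ⪯-incomp.


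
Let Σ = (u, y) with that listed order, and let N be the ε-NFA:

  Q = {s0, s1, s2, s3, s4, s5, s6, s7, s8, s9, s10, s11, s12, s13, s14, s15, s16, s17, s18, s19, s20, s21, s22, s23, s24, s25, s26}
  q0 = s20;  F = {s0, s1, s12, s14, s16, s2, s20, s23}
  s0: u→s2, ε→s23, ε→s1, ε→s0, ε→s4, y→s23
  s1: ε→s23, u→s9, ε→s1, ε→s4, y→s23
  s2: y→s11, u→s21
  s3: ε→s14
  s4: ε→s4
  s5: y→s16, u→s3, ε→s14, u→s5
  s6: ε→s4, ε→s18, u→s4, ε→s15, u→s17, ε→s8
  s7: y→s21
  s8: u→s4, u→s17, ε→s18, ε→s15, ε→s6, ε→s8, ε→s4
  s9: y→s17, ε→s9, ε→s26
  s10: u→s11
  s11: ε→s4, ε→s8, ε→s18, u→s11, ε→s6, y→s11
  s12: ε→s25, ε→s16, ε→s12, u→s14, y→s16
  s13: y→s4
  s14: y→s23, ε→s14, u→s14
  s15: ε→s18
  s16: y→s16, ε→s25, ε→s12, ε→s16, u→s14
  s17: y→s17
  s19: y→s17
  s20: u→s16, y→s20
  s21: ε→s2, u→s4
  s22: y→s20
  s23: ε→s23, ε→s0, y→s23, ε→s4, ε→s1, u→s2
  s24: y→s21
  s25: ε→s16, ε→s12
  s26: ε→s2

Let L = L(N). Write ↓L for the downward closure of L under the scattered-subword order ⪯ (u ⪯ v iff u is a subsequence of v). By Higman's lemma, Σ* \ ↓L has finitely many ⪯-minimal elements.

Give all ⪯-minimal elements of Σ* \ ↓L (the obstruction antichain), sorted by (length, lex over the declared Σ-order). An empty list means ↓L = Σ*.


|Q|=27, |F|=8, |δ|=75 (41 ε).
min D↑ (6 st, q0=0, F={5}): 0:u→1,y→0 1:u→2,y→1 2:u→2,y→3 3:u→4,y→3 4:u→4,y→5 5:u→5,y→5.
'uuyuy': run [19, 18, 15, 14, 11, 7] end={s11,s15,s17,s18,s4,s6,s8} rej; 5/5 single-dels accept.
1 words, ⪯-incomp.

A = [uuyuy].


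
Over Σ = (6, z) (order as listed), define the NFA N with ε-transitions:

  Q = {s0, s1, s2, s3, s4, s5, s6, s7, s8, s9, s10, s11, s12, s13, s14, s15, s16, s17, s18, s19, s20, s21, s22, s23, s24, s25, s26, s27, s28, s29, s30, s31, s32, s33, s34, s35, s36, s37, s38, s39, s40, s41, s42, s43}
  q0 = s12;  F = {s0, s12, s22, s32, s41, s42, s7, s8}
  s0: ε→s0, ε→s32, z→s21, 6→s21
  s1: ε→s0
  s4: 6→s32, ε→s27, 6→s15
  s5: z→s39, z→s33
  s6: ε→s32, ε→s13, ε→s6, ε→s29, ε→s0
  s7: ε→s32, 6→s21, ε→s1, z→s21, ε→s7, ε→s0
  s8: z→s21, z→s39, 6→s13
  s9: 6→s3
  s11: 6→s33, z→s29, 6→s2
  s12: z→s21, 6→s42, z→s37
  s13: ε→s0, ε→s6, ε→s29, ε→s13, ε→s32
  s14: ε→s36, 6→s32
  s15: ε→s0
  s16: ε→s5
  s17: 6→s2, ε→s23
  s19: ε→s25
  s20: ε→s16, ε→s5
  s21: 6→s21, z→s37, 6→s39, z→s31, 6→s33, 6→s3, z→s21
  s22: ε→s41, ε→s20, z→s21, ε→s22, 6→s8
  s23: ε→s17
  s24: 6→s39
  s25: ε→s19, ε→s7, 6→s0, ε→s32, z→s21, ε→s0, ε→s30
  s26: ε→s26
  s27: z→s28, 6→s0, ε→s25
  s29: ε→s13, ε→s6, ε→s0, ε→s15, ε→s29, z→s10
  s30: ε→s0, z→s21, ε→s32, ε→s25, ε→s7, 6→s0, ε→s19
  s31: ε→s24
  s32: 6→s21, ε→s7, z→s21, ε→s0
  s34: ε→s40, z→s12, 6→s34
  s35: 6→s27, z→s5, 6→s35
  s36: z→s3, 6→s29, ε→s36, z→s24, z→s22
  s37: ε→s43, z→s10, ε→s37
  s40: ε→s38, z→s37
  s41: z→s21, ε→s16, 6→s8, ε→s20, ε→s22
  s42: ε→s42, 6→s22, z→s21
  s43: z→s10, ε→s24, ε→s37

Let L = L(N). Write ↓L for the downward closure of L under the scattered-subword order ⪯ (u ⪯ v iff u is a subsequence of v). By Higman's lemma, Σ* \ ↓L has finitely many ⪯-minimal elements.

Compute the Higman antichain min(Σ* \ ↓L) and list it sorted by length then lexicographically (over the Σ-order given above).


|Q|=44, |F|=8, |δ|=115 (60 ε).
min D↑ (6 st, q0=0, F={2}): 0:6→1,z→2 1:6→3,z→2 2:6→2,z→2 3:6→4,z→2 4:6→5,z→2 5:6→2,z→2.
'z': N↓-sim [25, 9] end={s10,s21,s24,s3,s31,s33,s37,s39,s43} ∉↓L; 1/1 del acc.
'66666': |S_i|=[25, 24, 23, 18, 17, 9] end={s10,s21,s24,s3,s31,s33,s37,s39,s43} rej; 5/5 del acc.
2 words, ⪯-incomp.

A = [z, 66666].


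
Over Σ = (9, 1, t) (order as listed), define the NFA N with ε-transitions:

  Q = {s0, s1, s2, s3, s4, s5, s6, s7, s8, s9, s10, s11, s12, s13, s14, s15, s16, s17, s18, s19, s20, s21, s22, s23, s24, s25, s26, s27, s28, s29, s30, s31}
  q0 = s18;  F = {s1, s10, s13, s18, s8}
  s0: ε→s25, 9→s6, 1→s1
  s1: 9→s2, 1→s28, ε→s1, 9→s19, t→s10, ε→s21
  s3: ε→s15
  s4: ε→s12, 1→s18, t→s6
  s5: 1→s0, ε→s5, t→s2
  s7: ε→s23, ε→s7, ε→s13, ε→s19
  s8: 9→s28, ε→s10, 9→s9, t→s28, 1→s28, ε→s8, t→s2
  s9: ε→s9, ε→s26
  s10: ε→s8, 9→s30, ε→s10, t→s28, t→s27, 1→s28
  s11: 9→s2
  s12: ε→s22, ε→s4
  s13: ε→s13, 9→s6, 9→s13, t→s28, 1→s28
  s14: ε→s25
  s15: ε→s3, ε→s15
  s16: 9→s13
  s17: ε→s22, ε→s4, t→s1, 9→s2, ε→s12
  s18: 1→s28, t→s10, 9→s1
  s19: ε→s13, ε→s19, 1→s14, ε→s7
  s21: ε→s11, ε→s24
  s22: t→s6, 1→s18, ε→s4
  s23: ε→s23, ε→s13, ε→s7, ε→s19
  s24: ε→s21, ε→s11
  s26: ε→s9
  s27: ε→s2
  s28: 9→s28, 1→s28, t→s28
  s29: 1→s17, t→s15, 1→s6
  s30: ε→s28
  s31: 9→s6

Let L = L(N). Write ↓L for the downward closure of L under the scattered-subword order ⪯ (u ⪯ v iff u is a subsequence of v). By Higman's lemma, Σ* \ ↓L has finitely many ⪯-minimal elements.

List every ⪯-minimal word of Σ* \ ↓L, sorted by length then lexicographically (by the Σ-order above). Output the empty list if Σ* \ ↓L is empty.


|Q|=32, |F|=5, |δ|=80 (40 ε).
min D↑ (5 st, q0=0, F={2}): 0:9→1,1→2,t→3 1:9→4,1→2,t→3 2:9→2,1→2,t→2 3:9→2,1→2,t→2 4:9→4,1→2,t→2 (ε-aug+det+¬).
'1': run [20, 3] end={s14,s25,s28} rej; 1/1 del acc.
't9': N↓-sim [20, 8, 4] end={s26,s28,s30,s9} ∉↓L; 2/2 deletions ∈↓L.
'tt': run [20, 8, 3] end={s2,s27,s28} — reject; 2/2 single-dels accept.
'99t': run [20, 19, 12, 1] end={s28} rej; 3/3 single-dels accept.
4 words, ⪯-incomp.

A = [1, t9, tt, 99t].


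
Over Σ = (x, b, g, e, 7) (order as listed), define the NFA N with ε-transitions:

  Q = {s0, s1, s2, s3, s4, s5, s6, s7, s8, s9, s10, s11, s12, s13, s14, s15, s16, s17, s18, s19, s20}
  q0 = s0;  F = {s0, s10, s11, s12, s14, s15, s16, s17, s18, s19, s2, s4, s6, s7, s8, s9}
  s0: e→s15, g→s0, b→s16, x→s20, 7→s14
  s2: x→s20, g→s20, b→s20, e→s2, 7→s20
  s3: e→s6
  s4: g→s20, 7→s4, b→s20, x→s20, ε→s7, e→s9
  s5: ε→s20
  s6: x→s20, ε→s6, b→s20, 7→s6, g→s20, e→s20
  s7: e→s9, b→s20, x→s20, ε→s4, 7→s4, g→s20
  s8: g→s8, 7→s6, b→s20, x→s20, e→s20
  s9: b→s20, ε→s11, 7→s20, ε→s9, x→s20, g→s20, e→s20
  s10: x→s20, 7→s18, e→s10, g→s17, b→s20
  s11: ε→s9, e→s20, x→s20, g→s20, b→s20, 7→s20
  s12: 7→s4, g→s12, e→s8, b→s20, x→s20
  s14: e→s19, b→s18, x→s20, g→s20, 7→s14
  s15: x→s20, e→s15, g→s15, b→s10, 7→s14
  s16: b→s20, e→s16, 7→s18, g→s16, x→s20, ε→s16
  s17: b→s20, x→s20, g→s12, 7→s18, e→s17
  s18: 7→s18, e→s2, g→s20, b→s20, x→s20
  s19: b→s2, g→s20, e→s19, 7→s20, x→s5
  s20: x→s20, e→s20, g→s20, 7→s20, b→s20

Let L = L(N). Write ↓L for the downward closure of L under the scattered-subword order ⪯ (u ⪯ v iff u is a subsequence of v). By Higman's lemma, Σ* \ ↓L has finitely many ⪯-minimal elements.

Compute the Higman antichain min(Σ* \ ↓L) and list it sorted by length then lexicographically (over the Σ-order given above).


min(Σ*\↓L) = [x, bb, 7g, 7e7, ebggee].

|Q|=21, |F|=16, |δ|=94 (8 ε).
min D↑ (15 st, q0=0, F={1}): 0:x→1,b→2,g→0,e→3,7→4 1:x→1,b→1,g→1,e→1,7→1 2:x→1,b→1,g→2,e→2,7→5 3:x→1,b→6,g→3,e→3,7→4 4:x→1,b→5,g→1,e→7,7→4 5:x→1,b→1,g→1,e→8,7→5 6:x→1,b→1,g→9,e→6,7→5 7:x→1,b→8,g→1,e→7,7→1 8:x→1,b→1,g→1,e→8,7→1 9:x→1,b→1,g→10,e→9,7→5 10:x→1,b→1,g→10,e→11,7→12 11:x→1,b→1,g→11,e→1,7→13 12:x→1,b→1,g→1,e→14,7→12 13:x→1,b→1,g→1,e→1,7→13 14:x→1,b→1,g→1,e→1,7→1 [Hopcroft].
'x': |S_i|=[18, 2] end={s20,s5} rej; 1/1 deletions ∈↓L.
'bb': |S_i|=[18, 13, 1] end={s20} — reject; 2/2 deletions ∈↓L.
'7g': run [18, 11, 1] end={s20} ∉↓L; 2/2 deletions ∈↓L.
'7e7': run [18, 11, 6, 1] end={s20} rej; 3/3 deletions ∈↓L.
'ebggee': N↓-sim [18, 17, 12, 11, 8, 5, 1] end={s20} ∉↓L; 6/6 single-dels accept.
5 words, ⪯-incomp.


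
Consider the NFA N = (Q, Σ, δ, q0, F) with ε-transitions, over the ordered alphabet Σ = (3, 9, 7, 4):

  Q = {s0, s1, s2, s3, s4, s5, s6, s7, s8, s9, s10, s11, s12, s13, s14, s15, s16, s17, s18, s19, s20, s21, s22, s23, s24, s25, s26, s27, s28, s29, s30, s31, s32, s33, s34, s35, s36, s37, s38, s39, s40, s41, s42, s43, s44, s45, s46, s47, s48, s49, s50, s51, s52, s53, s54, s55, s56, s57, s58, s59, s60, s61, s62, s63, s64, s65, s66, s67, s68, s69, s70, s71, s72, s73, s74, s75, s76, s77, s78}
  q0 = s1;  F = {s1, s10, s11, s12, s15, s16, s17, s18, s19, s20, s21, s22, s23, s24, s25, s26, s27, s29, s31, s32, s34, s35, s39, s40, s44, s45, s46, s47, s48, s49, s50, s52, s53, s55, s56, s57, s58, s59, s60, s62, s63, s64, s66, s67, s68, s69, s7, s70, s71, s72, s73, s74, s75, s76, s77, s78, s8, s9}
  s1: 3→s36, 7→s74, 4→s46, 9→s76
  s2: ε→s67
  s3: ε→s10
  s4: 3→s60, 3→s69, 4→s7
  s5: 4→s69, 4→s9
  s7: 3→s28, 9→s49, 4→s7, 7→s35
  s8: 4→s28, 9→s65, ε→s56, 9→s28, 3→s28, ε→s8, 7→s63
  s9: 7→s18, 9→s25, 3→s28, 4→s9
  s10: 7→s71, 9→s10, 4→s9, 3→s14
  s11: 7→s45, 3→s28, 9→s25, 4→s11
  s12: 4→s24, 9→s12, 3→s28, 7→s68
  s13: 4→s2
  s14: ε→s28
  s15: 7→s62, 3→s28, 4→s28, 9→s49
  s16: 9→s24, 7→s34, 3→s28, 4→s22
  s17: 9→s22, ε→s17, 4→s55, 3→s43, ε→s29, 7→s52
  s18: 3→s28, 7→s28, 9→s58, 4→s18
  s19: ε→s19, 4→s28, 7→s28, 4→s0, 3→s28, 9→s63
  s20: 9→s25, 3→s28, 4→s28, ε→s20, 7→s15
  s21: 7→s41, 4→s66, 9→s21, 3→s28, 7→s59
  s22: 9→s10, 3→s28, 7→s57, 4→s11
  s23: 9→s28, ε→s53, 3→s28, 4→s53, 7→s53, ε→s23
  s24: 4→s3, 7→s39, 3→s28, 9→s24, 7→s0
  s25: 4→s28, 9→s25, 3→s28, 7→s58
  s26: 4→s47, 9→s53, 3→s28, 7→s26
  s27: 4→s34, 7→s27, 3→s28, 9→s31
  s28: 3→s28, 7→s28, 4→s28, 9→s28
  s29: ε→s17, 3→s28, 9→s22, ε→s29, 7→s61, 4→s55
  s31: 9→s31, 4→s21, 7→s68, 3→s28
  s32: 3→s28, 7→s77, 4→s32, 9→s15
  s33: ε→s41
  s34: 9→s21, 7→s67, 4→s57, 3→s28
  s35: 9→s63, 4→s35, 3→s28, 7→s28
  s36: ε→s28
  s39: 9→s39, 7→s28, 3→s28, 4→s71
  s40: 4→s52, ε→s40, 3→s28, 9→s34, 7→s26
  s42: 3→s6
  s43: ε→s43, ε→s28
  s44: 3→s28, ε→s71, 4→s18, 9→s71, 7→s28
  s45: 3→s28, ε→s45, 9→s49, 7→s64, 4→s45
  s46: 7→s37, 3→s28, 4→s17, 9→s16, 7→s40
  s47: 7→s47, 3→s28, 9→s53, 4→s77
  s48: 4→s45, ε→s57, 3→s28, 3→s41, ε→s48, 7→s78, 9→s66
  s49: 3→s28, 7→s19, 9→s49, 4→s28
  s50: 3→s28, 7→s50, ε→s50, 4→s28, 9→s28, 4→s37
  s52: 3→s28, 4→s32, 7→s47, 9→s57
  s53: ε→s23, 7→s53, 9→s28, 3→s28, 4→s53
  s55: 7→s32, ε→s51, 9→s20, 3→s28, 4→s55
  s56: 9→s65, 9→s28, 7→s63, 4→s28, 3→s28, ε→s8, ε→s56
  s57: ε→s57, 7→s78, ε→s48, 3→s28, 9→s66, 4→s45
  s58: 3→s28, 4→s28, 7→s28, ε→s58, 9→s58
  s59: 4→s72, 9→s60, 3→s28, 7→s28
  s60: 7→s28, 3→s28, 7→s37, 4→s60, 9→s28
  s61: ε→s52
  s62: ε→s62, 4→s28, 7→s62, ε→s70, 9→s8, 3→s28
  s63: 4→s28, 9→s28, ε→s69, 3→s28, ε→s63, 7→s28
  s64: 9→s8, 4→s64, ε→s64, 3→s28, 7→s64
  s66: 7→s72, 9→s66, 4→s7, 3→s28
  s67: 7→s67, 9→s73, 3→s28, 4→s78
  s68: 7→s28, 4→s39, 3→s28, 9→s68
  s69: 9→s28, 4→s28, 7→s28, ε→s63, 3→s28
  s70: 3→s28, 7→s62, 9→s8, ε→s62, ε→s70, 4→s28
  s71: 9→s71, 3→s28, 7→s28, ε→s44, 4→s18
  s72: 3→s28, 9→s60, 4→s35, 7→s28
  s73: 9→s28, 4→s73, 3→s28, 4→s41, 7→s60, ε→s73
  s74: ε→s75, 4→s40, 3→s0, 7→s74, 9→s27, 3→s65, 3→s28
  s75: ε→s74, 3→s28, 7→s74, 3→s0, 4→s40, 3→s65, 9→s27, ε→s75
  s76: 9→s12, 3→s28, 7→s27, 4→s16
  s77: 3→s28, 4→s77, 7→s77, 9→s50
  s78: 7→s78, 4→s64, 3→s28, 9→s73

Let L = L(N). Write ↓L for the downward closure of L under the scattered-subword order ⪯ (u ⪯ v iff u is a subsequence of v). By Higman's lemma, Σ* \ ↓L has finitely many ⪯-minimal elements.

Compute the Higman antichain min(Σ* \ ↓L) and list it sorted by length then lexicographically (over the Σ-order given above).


min(Σ*\↓L) = [3, 9977, 74799, 47799, 44494].

|Q|=79, |F|=58, |δ|=301 (44 ε).
min D↑ (51 st, q0=0, F={1}): 0:3→1,9→2,7→3,4→4 1:3→1,9→1,7→1,4→1 2:3→1,9→5,7→6,4→7 3:3→1,9→6,7→3,4→8 4:3→1,9→7,7→8,4→9 5:3→1,9→5,7→10,4→11 6:3→1,9→12,7→6,4→13 7:3→1,9→11,7→13,4→14 8:3→1,9→13,7→15,4→16 9:3→1,9→14,7→16,4→17 10:3→1,9→10,7→1,4→18 11:3→1,9→11,7→18,4→19 12:3→1,9→12,7→10,4→20 13:3→1,9→20,7→21,4→22 14:3→1,9→19,7→22,4→23 15:3→1,9→24,7→15,4→25 16:3→1,9→22,7→25,4→26 17:3→1,9→27,7→26,4→17 18:3→1,9→18,7→1,4→28 19:3→1,9→19,7→28,4→29 20:3→1,9→20,7→30,4→31 21:3→1,9→32,7→21,4→33 22:3→1,9→31,7→33,4→34 23:3→1,9→35,7→34,4→23 24:3→1,9→1,7→24,4→24 25:3→1,9→24,7→25,4→36 26:3→1,9→37,7→36,4→26 27:3→1,9→35,7→37,4→1 28:3→1,9→28,7→1,4→38 29:3→1,9→35,7→38,4→29 30:3→1,9→39,7→1,4→40 31:3→1,9→31,7→40,4→41 32:3→1,9→1,7→39,4→32 33:3→1,9→32,7→33,4→42 34:3→1,9→43,7→42,4→34 35:3→1,9→35,7→44,4→1 36:3→1,9→45,7→36,4→36 37:3→1,9→43,7→46,4→1 38:3→1,9→44,7→1,4→38 39:3→1,9→1,7→1,4→39 40:3→1,9→39,7→1,4→47 41:3→1,9→43,7→47,4→41 42:3→1,9→48,7→42,4→42 43:3→1,9→43,7→49,4→1 44:3→1,9→44,7→1,4→1 45:3→1,9→1,7→45,4→1 46:3→1,9→48,7→46,4→1 47:3→1,9→50,7→1,4→47 48:3→1,9→1,7→50,4→1 49:3→1,9→50,7→1,4→1 50:3→1,9→1,7→1,4→1.
'3': N↓-sim [69, 7] end={s0,s14,s28,s36,s41,s43,s65} ∉↓L; 1/1 deletions ∈↓L.
'9977': N↓-sim [69, 52, 33, 17, 2] end={s28,s37} — reject; 4/4 del acc.
'74799': run [69, 49, 43, 26, 13, 2] end={s28,s65} ∉↓L; 5/5 deletions ∈↓L.
'47799': |S_i|=[69, 60, 44, 26, 13, 2] end={s28,s65} — reject; 5/5 del acc.
'44494': run [69, 60, 50, 33, 17, 3] end={s0,s28,s37} ∉↓L; 5/5 del acc.
5 obstructions.
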